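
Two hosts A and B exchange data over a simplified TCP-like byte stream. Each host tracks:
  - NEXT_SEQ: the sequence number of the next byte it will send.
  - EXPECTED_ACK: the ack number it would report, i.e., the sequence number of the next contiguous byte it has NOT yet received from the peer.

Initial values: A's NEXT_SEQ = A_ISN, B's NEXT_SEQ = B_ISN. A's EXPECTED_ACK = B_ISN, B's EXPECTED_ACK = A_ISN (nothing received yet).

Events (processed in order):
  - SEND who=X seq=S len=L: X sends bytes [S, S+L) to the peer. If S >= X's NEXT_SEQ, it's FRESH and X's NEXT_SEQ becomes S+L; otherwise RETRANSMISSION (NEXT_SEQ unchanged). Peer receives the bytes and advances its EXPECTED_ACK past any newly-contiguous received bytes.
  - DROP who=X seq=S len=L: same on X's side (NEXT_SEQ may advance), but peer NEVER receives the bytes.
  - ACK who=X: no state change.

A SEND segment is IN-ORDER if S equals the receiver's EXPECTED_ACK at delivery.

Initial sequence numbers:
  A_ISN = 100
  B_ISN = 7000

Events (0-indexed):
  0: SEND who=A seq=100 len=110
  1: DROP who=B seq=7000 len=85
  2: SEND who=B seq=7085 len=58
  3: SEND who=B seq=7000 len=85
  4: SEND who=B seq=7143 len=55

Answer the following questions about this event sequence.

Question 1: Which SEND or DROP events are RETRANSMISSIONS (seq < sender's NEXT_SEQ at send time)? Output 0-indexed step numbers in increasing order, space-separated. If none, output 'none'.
Answer: 3

Derivation:
Step 0: SEND seq=100 -> fresh
Step 1: DROP seq=7000 -> fresh
Step 2: SEND seq=7085 -> fresh
Step 3: SEND seq=7000 -> retransmit
Step 4: SEND seq=7143 -> fresh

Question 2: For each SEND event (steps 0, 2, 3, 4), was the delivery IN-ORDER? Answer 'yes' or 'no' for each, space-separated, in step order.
Answer: yes no yes yes

Derivation:
Step 0: SEND seq=100 -> in-order
Step 2: SEND seq=7085 -> out-of-order
Step 3: SEND seq=7000 -> in-order
Step 4: SEND seq=7143 -> in-order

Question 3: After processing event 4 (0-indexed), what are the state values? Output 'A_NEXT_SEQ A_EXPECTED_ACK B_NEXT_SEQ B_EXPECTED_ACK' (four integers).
After event 0: A_seq=210 A_ack=7000 B_seq=7000 B_ack=210
After event 1: A_seq=210 A_ack=7000 B_seq=7085 B_ack=210
After event 2: A_seq=210 A_ack=7000 B_seq=7143 B_ack=210
After event 3: A_seq=210 A_ack=7143 B_seq=7143 B_ack=210
After event 4: A_seq=210 A_ack=7198 B_seq=7198 B_ack=210

210 7198 7198 210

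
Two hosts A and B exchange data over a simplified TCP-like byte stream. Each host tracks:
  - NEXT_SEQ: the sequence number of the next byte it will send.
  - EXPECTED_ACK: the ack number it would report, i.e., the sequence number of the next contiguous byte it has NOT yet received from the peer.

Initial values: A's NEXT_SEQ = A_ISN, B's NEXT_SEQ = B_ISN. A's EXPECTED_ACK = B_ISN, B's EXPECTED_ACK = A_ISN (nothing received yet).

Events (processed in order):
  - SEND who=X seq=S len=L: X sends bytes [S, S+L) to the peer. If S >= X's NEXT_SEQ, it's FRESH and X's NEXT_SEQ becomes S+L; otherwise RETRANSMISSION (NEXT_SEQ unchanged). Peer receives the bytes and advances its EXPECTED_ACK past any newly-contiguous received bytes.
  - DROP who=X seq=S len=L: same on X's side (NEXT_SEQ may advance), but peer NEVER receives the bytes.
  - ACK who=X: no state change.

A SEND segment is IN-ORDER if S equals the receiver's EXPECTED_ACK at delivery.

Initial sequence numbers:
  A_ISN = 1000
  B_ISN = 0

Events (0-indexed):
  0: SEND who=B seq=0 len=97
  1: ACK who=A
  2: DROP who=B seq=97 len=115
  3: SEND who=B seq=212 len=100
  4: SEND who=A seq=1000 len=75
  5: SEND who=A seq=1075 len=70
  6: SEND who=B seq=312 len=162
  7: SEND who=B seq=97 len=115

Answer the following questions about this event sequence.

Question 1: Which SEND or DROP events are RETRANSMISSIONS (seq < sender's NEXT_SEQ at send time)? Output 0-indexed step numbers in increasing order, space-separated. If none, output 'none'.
Answer: 7

Derivation:
Step 0: SEND seq=0 -> fresh
Step 2: DROP seq=97 -> fresh
Step 3: SEND seq=212 -> fresh
Step 4: SEND seq=1000 -> fresh
Step 5: SEND seq=1075 -> fresh
Step 6: SEND seq=312 -> fresh
Step 7: SEND seq=97 -> retransmit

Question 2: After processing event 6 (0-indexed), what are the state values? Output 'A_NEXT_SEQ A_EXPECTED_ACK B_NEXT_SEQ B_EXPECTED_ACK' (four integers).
After event 0: A_seq=1000 A_ack=97 B_seq=97 B_ack=1000
After event 1: A_seq=1000 A_ack=97 B_seq=97 B_ack=1000
After event 2: A_seq=1000 A_ack=97 B_seq=212 B_ack=1000
After event 3: A_seq=1000 A_ack=97 B_seq=312 B_ack=1000
After event 4: A_seq=1075 A_ack=97 B_seq=312 B_ack=1075
After event 5: A_seq=1145 A_ack=97 B_seq=312 B_ack=1145
After event 6: A_seq=1145 A_ack=97 B_seq=474 B_ack=1145

1145 97 474 1145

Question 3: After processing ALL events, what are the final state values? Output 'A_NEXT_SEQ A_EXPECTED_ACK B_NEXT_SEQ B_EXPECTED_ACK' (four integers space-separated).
Answer: 1145 474 474 1145

Derivation:
After event 0: A_seq=1000 A_ack=97 B_seq=97 B_ack=1000
After event 1: A_seq=1000 A_ack=97 B_seq=97 B_ack=1000
After event 2: A_seq=1000 A_ack=97 B_seq=212 B_ack=1000
After event 3: A_seq=1000 A_ack=97 B_seq=312 B_ack=1000
After event 4: A_seq=1075 A_ack=97 B_seq=312 B_ack=1075
After event 5: A_seq=1145 A_ack=97 B_seq=312 B_ack=1145
After event 6: A_seq=1145 A_ack=97 B_seq=474 B_ack=1145
After event 7: A_seq=1145 A_ack=474 B_seq=474 B_ack=1145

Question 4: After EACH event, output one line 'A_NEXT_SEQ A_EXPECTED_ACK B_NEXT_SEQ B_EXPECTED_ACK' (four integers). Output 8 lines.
1000 97 97 1000
1000 97 97 1000
1000 97 212 1000
1000 97 312 1000
1075 97 312 1075
1145 97 312 1145
1145 97 474 1145
1145 474 474 1145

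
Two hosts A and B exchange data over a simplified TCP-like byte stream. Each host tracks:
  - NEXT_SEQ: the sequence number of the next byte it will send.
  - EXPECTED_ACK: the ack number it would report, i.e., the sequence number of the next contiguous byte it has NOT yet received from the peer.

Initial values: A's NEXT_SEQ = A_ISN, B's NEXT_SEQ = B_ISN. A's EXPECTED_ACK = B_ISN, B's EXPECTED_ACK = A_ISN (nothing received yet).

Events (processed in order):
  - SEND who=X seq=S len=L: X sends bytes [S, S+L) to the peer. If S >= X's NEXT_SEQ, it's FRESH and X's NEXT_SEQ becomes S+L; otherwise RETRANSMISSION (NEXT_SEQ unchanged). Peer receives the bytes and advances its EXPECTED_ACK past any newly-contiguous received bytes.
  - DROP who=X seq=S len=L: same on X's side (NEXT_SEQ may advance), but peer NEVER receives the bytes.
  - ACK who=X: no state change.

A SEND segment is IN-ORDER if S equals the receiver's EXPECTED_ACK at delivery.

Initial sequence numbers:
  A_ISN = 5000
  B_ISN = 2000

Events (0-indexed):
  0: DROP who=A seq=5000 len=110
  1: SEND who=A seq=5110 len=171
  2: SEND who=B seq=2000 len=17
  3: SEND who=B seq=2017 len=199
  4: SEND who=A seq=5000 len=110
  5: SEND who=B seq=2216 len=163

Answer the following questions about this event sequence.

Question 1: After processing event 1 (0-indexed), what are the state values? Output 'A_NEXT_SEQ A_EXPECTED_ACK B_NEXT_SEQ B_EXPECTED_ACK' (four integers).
After event 0: A_seq=5110 A_ack=2000 B_seq=2000 B_ack=5000
After event 1: A_seq=5281 A_ack=2000 B_seq=2000 B_ack=5000

5281 2000 2000 5000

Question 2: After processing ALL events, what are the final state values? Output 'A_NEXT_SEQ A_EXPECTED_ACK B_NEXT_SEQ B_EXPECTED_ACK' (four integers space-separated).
After event 0: A_seq=5110 A_ack=2000 B_seq=2000 B_ack=5000
After event 1: A_seq=5281 A_ack=2000 B_seq=2000 B_ack=5000
After event 2: A_seq=5281 A_ack=2017 B_seq=2017 B_ack=5000
After event 3: A_seq=5281 A_ack=2216 B_seq=2216 B_ack=5000
After event 4: A_seq=5281 A_ack=2216 B_seq=2216 B_ack=5281
After event 5: A_seq=5281 A_ack=2379 B_seq=2379 B_ack=5281

Answer: 5281 2379 2379 5281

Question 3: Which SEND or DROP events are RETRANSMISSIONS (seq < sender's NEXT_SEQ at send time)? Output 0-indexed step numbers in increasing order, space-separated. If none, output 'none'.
Step 0: DROP seq=5000 -> fresh
Step 1: SEND seq=5110 -> fresh
Step 2: SEND seq=2000 -> fresh
Step 3: SEND seq=2017 -> fresh
Step 4: SEND seq=5000 -> retransmit
Step 5: SEND seq=2216 -> fresh

Answer: 4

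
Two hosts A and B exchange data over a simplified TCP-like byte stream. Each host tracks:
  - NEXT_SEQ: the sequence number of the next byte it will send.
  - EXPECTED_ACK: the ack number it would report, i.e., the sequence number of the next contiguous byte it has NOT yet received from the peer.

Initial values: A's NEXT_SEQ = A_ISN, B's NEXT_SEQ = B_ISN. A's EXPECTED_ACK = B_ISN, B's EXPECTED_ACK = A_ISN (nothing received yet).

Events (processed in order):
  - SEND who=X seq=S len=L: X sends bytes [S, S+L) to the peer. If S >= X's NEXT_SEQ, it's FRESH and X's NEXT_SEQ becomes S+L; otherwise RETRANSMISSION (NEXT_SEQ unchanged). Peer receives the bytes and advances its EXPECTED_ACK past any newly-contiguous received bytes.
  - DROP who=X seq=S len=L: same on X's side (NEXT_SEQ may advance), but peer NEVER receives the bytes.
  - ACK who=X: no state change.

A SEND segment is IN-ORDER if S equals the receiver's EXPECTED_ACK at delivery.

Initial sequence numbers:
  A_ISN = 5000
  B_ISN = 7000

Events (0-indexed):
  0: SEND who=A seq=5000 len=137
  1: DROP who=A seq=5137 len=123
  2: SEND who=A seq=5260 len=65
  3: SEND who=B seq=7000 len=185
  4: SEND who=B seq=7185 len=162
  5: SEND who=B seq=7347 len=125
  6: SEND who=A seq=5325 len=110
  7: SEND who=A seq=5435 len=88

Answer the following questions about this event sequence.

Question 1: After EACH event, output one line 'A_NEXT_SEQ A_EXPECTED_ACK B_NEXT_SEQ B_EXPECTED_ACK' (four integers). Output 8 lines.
5137 7000 7000 5137
5260 7000 7000 5137
5325 7000 7000 5137
5325 7185 7185 5137
5325 7347 7347 5137
5325 7472 7472 5137
5435 7472 7472 5137
5523 7472 7472 5137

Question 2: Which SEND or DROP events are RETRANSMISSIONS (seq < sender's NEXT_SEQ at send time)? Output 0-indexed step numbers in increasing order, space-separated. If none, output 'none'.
Step 0: SEND seq=5000 -> fresh
Step 1: DROP seq=5137 -> fresh
Step 2: SEND seq=5260 -> fresh
Step 3: SEND seq=7000 -> fresh
Step 4: SEND seq=7185 -> fresh
Step 5: SEND seq=7347 -> fresh
Step 6: SEND seq=5325 -> fresh
Step 7: SEND seq=5435 -> fresh

Answer: none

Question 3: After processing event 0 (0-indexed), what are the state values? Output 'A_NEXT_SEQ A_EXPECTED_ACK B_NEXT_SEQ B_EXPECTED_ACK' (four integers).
After event 0: A_seq=5137 A_ack=7000 B_seq=7000 B_ack=5137

5137 7000 7000 5137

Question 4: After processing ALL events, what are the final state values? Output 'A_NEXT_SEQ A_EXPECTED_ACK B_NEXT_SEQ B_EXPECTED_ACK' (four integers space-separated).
Answer: 5523 7472 7472 5137

Derivation:
After event 0: A_seq=5137 A_ack=7000 B_seq=7000 B_ack=5137
After event 1: A_seq=5260 A_ack=7000 B_seq=7000 B_ack=5137
After event 2: A_seq=5325 A_ack=7000 B_seq=7000 B_ack=5137
After event 3: A_seq=5325 A_ack=7185 B_seq=7185 B_ack=5137
After event 4: A_seq=5325 A_ack=7347 B_seq=7347 B_ack=5137
After event 5: A_seq=5325 A_ack=7472 B_seq=7472 B_ack=5137
After event 6: A_seq=5435 A_ack=7472 B_seq=7472 B_ack=5137
After event 7: A_seq=5523 A_ack=7472 B_seq=7472 B_ack=5137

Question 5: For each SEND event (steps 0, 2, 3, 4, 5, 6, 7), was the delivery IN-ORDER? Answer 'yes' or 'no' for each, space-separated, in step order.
Step 0: SEND seq=5000 -> in-order
Step 2: SEND seq=5260 -> out-of-order
Step 3: SEND seq=7000 -> in-order
Step 4: SEND seq=7185 -> in-order
Step 5: SEND seq=7347 -> in-order
Step 6: SEND seq=5325 -> out-of-order
Step 7: SEND seq=5435 -> out-of-order

Answer: yes no yes yes yes no no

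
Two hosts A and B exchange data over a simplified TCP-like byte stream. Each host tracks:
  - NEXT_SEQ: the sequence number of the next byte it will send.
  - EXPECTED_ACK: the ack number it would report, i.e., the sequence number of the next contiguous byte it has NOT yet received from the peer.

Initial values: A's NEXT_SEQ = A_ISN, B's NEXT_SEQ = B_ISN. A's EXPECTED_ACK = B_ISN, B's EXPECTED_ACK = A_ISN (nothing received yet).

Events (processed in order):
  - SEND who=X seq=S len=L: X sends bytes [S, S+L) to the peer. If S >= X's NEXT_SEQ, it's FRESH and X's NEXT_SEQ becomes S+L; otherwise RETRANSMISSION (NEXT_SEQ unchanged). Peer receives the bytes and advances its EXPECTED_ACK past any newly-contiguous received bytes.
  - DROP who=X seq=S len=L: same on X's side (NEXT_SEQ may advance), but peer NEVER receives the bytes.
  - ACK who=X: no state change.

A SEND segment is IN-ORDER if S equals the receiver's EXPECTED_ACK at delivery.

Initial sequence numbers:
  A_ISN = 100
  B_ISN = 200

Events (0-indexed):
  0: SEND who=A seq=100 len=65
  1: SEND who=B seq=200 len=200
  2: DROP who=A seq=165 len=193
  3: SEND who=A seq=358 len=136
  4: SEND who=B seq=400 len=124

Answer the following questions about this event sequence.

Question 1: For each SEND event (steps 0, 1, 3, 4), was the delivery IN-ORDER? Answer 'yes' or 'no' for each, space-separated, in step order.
Step 0: SEND seq=100 -> in-order
Step 1: SEND seq=200 -> in-order
Step 3: SEND seq=358 -> out-of-order
Step 4: SEND seq=400 -> in-order

Answer: yes yes no yes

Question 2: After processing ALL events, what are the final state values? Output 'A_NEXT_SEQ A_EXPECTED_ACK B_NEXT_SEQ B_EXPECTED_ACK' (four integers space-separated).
Answer: 494 524 524 165

Derivation:
After event 0: A_seq=165 A_ack=200 B_seq=200 B_ack=165
After event 1: A_seq=165 A_ack=400 B_seq=400 B_ack=165
After event 2: A_seq=358 A_ack=400 B_seq=400 B_ack=165
After event 3: A_seq=494 A_ack=400 B_seq=400 B_ack=165
After event 4: A_seq=494 A_ack=524 B_seq=524 B_ack=165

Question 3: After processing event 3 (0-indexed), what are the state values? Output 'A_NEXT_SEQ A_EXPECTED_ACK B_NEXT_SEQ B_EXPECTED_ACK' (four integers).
After event 0: A_seq=165 A_ack=200 B_seq=200 B_ack=165
After event 1: A_seq=165 A_ack=400 B_seq=400 B_ack=165
After event 2: A_seq=358 A_ack=400 B_seq=400 B_ack=165
After event 3: A_seq=494 A_ack=400 B_seq=400 B_ack=165

494 400 400 165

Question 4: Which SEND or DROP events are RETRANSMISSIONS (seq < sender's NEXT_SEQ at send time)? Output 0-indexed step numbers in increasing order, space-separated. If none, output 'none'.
Step 0: SEND seq=100 -> fresh
Step 1: SEND seq=200 -> fresh
Step 2: DROP seq=165 -> fresh
Step 3: SEND seq=358 -> fresh
Step 4: SEND seq=400 -> fresh

Answer: none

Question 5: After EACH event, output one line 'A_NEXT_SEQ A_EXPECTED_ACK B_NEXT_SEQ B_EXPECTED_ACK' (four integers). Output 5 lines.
165 200 200 165
165 400 400 165
358 400 400 165
494 400 400 165
494 524 524 165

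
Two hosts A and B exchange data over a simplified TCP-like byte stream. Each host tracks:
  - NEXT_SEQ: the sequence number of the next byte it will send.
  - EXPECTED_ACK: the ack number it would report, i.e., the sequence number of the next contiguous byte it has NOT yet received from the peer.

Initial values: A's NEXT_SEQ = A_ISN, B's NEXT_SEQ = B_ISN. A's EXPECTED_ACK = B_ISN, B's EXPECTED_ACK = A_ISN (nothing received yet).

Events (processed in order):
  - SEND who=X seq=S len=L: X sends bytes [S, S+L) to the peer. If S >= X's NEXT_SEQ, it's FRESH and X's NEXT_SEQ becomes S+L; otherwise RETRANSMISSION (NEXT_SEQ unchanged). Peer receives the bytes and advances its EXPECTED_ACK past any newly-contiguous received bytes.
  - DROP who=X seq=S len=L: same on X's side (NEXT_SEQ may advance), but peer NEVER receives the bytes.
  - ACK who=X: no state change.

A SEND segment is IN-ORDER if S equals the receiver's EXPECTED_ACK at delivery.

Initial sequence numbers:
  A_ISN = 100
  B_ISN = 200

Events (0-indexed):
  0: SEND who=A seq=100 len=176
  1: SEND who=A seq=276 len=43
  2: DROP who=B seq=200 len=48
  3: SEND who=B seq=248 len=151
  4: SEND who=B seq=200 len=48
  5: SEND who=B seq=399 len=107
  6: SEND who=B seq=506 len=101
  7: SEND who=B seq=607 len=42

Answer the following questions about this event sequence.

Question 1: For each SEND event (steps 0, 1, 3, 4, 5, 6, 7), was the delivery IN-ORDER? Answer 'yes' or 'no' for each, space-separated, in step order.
Step 0: SEND seq=100 -> in-order
Step 1: SEND seq=276 -> in-order
Step 3: SEND seq=248 -> out-of-order
Step 4: SEND seq=200 -> in-order
Step 5: SEND seq=399 -> in-order
Step 6: SEND seq=506 -> in-order
Step 7: SEND seq=607 -> in-order

Answer: yes yes no yes yes yes yes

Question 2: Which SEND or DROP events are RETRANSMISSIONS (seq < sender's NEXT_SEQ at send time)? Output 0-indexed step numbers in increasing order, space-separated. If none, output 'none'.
Step 0: SEND seq=100 -> fresh
Step 1: SEND seq=276 -> fresh
Step 2: DROP seq=200 -> fresh
Step 3: SEND seq=248 -> fresh
Step 4: SEND seq=200 -> retransmit
Step 5: SEND seq=399 -> fresh
Step 6: SEND seq=506 -> fresh
Step 7: SEND seq=607 -> fresh

Answer: 4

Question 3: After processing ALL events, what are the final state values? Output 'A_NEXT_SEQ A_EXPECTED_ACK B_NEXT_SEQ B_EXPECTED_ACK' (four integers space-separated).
Answer: 319 649 649 319

Derivation:
After event 0: A_seq=276 A_ack=200 B_seq=200 B_ack=276
After event 1: A_seq=319 A_ack=200 B_seq=200 B_ack=319
After event 2: A_seq=319 A_ack=200 B_seq=248 B_ack=319
After event 3: A_seq=319 A_ack=200 B_seq=399 B_ack=319
After event 4: A_seq=319 A_ack=399 B_seq=399 B_ack=319
After event 5: A_seq=319 A_ack=506 B_seq=506 B_ack=319
After event 6: A_seq=319 A_ack=607 B_seq=607 B_ack=319
After event 7: A_seq=319 A_ack=649 B_seq=649 B_ack=319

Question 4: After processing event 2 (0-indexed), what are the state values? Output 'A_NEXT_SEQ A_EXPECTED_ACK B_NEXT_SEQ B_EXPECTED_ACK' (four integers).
After event 0: A_seq=276 A_ack=200 B_seq=200 B_ack=276
After event 1: A_seq=319 A_ack=200 B_seq=200 B_ack=319
After event 2: A_seq=319 A_ack=200 B_seq=248 B_ack=319

319 200 248 319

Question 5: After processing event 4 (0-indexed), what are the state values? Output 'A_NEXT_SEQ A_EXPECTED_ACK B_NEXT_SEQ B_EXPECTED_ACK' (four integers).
After event 0: A_seq=276 A_ack=200 B_seq=200 B_ack=276
After event 1: A_seq=319 A_ack=200 B_seq=200 B_ack=319
After event 2: A_seq=319 A_ack=200 B_seq=248 B_ack=319
After event 3: A_seq=319 A_ack=200 B_seq=399 B_ack=319
After event 4: A_seq=319 A_ack=399 B_seq=399 B_ack=319

319 399 399 319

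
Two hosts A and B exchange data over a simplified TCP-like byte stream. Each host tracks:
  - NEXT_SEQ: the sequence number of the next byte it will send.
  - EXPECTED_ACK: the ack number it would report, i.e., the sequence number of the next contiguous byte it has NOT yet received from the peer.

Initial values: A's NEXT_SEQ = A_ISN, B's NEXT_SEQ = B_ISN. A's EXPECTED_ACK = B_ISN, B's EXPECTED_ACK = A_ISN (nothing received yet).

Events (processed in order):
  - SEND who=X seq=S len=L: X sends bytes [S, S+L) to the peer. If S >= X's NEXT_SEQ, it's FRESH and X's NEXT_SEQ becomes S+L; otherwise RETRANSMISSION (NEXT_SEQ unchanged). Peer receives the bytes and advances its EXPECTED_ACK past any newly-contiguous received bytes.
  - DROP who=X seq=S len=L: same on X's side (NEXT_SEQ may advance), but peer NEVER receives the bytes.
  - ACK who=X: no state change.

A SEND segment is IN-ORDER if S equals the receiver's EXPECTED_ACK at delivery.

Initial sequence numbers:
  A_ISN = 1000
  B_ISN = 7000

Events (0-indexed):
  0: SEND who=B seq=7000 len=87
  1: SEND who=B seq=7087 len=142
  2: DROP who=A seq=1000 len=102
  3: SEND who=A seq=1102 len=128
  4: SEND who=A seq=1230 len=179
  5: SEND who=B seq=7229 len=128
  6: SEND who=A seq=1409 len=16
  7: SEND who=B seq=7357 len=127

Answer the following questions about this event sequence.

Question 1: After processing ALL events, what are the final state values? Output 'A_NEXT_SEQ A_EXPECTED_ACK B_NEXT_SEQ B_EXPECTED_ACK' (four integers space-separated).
After event 0: A_seq=1000 A_ack=7087 B_seq=7087 B_ack=1000
After event 1: A_seq=1000 A_ack=7229 B_seq=7229 B_ack=1000
After event 2: A_seq=1102 A_ack=7229 B_seq=7229 B_ack=1000
After event 3: A_seq=1230 A_ack=7229 B_seq=7229 B_ack=1000
After event 4: A_seq=1409 A_ack=7229 B_seq=7229 B_ack=1000
After event 5: A_seq=1409 A_ack=7357 B_seq=7357 B_ack=1000
After event 6: A_seq=1425 A_ack=7357 B_seq=7357 B_ack=1000
After event 7: A_seq=1425 A_ack=7484 B_seq=7484 B_ack=1000

Answer: 1425 7484 7484 1000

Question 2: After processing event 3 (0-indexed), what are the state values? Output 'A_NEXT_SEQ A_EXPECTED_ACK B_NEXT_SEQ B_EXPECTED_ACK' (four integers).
After event 0: A_seq=1000 A_ack=7087 B_seq=7087 B_ack=1000
After event 1: A_seq=1000 A_ack=7229 B_seq=7229 B_ack=1000
After event 2: A_seq=1102 A_ack=7229 B_seq=7229 B_ack=1000
After event 3: A_seq=1230 A_ack=7229 B_seq=7229 B_ack=1000

1230 7229 7229 1000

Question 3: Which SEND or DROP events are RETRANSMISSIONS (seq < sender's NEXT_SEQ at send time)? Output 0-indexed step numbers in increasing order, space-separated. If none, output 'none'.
Answer: none

Derivation:
Step 0: SEND seq=7000 -> fresh
Step 1: SEND seq=7087 -> fresh
Step 2: DROP seq=1000 -> fresh
Step 3: SEND seq=1102 -> fresh
Step 4: SEND seq=1230 -> fresh
Step 5: SEND seq=7229 -> fresh
Step 6: SEND seq=1409 -> fresh
Step 7: SEND seq=7357 -> fresh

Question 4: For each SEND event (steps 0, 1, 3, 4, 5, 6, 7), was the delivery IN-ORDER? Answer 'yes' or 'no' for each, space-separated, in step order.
Step 0: SEND seq=7000 -> in-order
Step 1: SEND seq=7087 -> in-order
Step 3: SEND seq=1102 -> out-of-order
Step 4: SEND seq=1230 -> out-of-order
Step 5: SEND seq=7229 -> in-order
Step 6: SEND seq=1409 -> out-of-order
Step 7: SEND seq=7357 -> in-order

Answer: yes yes no no yes no yes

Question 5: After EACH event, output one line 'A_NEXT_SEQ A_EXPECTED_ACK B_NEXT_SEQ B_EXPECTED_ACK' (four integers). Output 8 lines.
1000 7087 7087 1000
1000 7229 7229 1000
1102 7229 7229 1000
1230 7229 7229 1000
1409 7229 7229 1000
1409 7357 7357 1000
1425 7357 7357 1000
1425 7484 7484 1000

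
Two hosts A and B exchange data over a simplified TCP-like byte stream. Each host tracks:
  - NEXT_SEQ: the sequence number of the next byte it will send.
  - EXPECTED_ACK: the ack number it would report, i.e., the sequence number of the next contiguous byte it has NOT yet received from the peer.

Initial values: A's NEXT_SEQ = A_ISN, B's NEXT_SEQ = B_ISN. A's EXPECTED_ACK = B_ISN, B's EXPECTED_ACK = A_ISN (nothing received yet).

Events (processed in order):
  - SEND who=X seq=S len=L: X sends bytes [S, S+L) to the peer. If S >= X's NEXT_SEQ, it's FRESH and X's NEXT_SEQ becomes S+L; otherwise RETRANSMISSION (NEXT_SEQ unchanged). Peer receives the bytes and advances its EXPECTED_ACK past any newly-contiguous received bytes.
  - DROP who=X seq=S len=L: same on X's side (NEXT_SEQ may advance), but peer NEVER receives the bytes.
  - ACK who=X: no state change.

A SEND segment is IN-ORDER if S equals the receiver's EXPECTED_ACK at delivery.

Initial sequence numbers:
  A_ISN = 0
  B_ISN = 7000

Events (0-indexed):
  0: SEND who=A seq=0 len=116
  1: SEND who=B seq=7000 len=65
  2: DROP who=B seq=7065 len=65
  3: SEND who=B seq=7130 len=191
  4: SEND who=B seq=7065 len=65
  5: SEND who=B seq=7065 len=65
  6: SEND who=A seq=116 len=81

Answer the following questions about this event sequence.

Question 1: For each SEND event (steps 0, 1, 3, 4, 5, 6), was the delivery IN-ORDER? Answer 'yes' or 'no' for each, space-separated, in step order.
Answer: yes yes no yes no yes

Derivation:
Step 0: SEND seq=0 -> in-order
Step 1: SEND seq=7000 -> in-order
Step 3: SEND seq=7130 -> out-of-order
Step 4: SEND seq=7065 -> in-order
Step 5: SEND seq=7065 -> out-of-order
Step 6: SEND seq=116 -> in-order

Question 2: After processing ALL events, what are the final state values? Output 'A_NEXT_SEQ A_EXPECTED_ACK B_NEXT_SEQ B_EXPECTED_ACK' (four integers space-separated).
Answer: 197 7321 7321 197

Derivation:
After event 0: A_seq=116 A_ack=7000 B_seq=7000 B_ack=116
After event 1: A_seq=116 A_ack=7065 B_seq=7065 B_ack=116
After event 2: A_seq=116 A_ack=7065 B_seq=7130 B_ack=116
After event 3: A_seq=116 A_ack=7065 B_seq=7321 B_ack=116
After event 4: A_seq=116 A_ack=7321 B_seq=7321 B_ack=116
After event 5: A_seq=116 A_ack=7321 B_seq=7321 B_ack=116
After event 6: A_seq=197 A_ack=7321 B_seq=7321 B_ack=197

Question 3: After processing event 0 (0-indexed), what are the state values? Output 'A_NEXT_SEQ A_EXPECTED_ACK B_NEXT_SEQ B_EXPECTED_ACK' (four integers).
After event 0: A_seq=116 A_ack=7000 B_seq=7000 B_ack=116

116 7000 7000 116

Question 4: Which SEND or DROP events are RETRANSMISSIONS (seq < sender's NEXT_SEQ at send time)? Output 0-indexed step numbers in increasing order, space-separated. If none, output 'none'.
Answer: 4 5

Derivation:
Step 0: SEND seq=0 -> fresh
Step 1: SEND seq=7000 -> fresh
Step 2: DROP seq=7065 -> fresh
Step 3: SEND seq=7130 -> fresh
Step 4: SEND seq=7065 -> retransmit
Step 5: SEND seq=7065 -> retransmit
Step 6: SEND seq=116 -> fresh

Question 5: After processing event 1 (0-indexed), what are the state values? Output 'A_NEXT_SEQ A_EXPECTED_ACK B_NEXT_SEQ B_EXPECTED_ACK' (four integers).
After event 0: A_seq=116 A_ack=7000 B_seq=7000 B_ack=116
After event 1: A_seq=116 A_ack=7065 B_seq=7065 B_ack=116

116 7065 7065 116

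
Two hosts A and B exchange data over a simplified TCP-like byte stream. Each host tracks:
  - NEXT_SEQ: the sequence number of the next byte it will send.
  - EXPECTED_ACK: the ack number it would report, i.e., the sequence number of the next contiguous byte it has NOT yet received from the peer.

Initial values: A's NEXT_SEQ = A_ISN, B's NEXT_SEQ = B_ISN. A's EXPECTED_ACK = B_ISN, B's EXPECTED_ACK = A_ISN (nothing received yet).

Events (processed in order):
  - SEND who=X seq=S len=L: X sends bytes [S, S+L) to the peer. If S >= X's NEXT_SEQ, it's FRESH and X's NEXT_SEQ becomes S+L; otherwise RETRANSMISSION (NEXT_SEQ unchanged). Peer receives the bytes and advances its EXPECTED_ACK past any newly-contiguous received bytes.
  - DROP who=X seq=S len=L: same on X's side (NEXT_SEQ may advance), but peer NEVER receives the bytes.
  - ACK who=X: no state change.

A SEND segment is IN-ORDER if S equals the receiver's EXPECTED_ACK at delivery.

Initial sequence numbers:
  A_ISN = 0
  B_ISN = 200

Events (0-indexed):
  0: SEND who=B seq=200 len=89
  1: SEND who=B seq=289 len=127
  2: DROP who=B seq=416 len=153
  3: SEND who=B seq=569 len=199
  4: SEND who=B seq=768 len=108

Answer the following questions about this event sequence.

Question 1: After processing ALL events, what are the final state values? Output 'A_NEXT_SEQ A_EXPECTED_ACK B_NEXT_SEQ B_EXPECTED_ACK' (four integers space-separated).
Answer: 0 416 876 0

Derivation:
After event 0: A_seq=0 A_ack=289 B_seq=289 B_ack=0
After event 1: A_seq=0 A_ack=416 B_seq=416 B_ack=0
After event 2: A_seq=0 A_ack=416 B_seq=569 B_ack=0
After event 3: A_seq=0 A_ack=416 B_seq=768 B_ack=0
After event 4: A_seq=0 A_ack=416 B_seq=876 B_ack=0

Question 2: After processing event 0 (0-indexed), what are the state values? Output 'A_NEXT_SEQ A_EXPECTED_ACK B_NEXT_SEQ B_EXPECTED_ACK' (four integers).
After event 0: A_seq=0 A_ack=289 B_seq=289 B_ack=0

0 289 289 0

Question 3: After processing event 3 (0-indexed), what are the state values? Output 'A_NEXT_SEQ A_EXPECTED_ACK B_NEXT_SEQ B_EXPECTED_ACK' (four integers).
After event 0: A_seq=0 A_ack=289 B_seq=289 B_ack=0
After event 1: A_seq=0 A_ack=416 B_seq=416 B_ack=0
After event 2: A_seq=0 A_ack=416 B_seq=569 B_ack=0
After event 3: A_seq=0 A_ack=416 B_seq=768 B_ack=0

0 416 768 0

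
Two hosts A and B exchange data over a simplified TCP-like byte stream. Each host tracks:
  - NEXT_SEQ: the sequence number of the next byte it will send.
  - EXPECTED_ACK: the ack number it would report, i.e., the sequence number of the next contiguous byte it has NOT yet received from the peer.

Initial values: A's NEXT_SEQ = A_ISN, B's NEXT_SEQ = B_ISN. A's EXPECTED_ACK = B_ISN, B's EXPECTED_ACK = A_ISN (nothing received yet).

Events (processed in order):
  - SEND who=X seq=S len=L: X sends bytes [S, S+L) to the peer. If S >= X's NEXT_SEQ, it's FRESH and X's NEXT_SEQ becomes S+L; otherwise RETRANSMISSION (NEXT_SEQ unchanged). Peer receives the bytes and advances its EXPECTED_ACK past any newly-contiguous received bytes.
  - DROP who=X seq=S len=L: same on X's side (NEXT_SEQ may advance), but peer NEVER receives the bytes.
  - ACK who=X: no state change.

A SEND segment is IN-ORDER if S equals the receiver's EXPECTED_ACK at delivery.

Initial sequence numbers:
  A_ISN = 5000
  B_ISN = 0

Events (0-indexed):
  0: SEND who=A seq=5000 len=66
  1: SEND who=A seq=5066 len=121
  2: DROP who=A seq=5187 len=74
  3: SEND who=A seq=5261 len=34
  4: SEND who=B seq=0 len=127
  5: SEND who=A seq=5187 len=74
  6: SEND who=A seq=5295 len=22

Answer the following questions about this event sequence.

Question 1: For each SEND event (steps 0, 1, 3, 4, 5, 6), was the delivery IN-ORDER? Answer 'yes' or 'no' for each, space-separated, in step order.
Answer: yes yes no yes yes yes

Derivation:
Step 0: SEND seq=5000 -> in-order
Step 1: SEND seq=5066 -> in-order
Step 3: SEND seq=5261 -> out-of-order
Step 4: SEND seq=0 -> in-order
Step 5: SEND seq=5187 -> in-order
Step 6: SEND seq=5295 -> in-order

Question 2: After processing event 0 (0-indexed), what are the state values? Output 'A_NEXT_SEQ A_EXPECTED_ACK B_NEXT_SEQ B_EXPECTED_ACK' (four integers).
After event 0: A_seq=5066 A_ack=0 B_seq=0 B_ack=5066

5066 0 0 5066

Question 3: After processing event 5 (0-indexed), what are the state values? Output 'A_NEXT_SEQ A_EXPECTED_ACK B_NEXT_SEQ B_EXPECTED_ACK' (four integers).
After event 0: A_seq=5066 A_ack=0 B_seq=0 B_ack=5066
After event 1: A_seq=5187 A_ack=0 B_seq=0 B_ack=5187
After event 2: A_seq=5261 A_ack=0 B_seq=0 B_ack=5187
After event 3: A_seq=5295 A_ack=0 B_seq=0 B_ack=5187
After event 4: A_seq=5295 A_ack=127 B_seq=127 B_ack=5187
After event 5: A_seq=5295 A_ack=127 B_seq=127 B_ack=5295

5295 127 127 5295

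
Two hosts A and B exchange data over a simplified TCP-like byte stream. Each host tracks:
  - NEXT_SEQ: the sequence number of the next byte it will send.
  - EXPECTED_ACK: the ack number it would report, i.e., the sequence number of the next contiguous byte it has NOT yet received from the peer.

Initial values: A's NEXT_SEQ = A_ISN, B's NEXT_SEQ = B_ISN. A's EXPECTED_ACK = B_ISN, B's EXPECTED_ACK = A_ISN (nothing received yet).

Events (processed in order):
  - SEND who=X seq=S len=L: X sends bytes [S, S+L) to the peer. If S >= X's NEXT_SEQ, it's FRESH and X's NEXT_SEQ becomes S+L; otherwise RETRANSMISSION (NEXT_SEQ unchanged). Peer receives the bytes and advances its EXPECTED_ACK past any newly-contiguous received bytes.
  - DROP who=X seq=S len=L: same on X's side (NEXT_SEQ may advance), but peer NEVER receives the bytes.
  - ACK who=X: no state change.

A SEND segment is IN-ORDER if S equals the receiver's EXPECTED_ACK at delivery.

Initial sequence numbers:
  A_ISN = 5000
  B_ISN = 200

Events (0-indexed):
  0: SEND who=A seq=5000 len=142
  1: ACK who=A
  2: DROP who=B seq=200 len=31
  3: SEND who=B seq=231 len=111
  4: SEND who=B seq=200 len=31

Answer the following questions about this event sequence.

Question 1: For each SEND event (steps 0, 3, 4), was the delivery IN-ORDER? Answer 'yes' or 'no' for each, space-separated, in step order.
Step 0: SEND seq=5000 -> in-order
Step 3: SEND seq=231 -> out-of-order
Step 4: SEND seq=200 -> in-order

Answer: yes no yes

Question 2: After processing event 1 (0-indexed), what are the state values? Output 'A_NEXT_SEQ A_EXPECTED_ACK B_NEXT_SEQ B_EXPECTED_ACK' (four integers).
After event 0: A_seq=5142 A_ack=200 B_seq=200 B_ack=5142
After event 1: A_seq=5142 A_ack=200 B_seq=200 B_ack=5142

5142 200 200 5142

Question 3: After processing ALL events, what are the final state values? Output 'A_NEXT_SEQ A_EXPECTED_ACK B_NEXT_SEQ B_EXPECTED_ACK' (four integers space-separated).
Answer: 5142 342 342 5142

Derivation:
After event 0: A_seq=5142 A_ack=200 B_seq=200 B_ack=5142
After event 1: A_seq=5142 A_ack=200 B_seq=200 B_ack=5142
After event 2: A_seq=5142 A_ack=200 B_seq=231 B_ack=5142
After event 3: A_seq=5142 A_ack=200 B_seq=342 B_ack=5142
After event 4: A_seq=5142 A_ack=342 B_seq=342 B_ack=5142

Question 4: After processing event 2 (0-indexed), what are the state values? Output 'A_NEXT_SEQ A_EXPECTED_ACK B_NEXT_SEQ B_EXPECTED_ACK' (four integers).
After event 0: A_seq=5142 A_ack=200 B_seq=200 B_ack=5142
After event 1: A_seq=5142 A_ack=200 B_seq=200 B_ack=5142
After event 2: A_seq=5142 A_ack=200 B_seq=231 B_ack=5142

5142 200 231 5142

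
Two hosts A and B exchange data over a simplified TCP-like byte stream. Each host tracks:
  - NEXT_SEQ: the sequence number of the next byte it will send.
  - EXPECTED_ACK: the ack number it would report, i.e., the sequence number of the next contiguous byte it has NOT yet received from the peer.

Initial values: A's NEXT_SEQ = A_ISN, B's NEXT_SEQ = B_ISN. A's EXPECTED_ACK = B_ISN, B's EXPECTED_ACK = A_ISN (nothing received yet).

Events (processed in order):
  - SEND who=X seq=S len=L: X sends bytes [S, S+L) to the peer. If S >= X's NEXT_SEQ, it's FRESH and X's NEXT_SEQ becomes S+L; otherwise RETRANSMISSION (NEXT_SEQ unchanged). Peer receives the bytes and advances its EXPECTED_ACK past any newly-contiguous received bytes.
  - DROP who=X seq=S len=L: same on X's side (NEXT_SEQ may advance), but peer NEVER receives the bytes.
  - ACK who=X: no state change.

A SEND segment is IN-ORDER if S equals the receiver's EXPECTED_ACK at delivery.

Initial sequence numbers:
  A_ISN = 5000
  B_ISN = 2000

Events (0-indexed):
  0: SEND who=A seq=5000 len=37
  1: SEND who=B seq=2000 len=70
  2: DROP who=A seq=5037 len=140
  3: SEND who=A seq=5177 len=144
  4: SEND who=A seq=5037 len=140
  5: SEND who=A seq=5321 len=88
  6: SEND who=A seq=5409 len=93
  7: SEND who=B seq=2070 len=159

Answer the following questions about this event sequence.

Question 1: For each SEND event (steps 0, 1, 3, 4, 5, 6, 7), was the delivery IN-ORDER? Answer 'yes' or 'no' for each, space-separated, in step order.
Step 0: SEND seq=5000 -> in-order
Step 1: SEND seq=2000 -> in-order
Step 3: SEND seq=5177 -> out-of-order
Step 4: SEND seq=5037 -> in-order
Step 5: SEND seq=5321 -> in-order
Step 6: SEND seq=5409 -> in-order
Step 7: SEND seq=2070 -> in-order

Answer: yes yes no yes yes yes yes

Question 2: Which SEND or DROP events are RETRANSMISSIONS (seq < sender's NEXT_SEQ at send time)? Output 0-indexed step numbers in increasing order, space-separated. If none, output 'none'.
Answer: 4

Derivation:
Step 0: SEND seq=5000 -> fresh
Step 1: SEND seq=2000 -> fresh
Step 2: DROP seq=5037 -> fresh
Step 3: SEND seq=5177 -> fresh
Step 4: SEND seq=5037 -> retransmit
Step 5: SEND seq=5321 -> fresh
Step 6: SEND seq=5409 -> fresh
Step 7: SEND seq=2070 -> fresh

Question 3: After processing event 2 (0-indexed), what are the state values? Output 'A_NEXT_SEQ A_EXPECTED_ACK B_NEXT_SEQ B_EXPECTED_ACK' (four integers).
After event 0: A_seq=5037 A_ack=2000 B_seq=2000 B_ack=5037
After event 1: A_seq=5037 A_ack=2070 B_seq=2070 B_ack=5037
After event 2: A_seq=5177 A_ack=2070 B_seq=2070 B_ack=5037

5177 2070 2070 5037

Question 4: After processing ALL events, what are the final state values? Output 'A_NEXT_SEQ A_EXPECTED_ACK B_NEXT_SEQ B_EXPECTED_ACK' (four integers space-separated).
Answer: 5502 2229 2229 5502

Derivation:
After event 0: A_seq=5037 A_ack=2000 B_seq=2000 B_ack=5037
After event 1: A_seq=5037 A_ack=2070 B_seq=2070 B_ack=5037
After event 2: A_seq=5177 A_ack=2070 B_seq=2070 B_ack=5037
After event 3: A_seq=5321 A_ack=2070 B_seq=2070 B_ack=5037
After event 4: A_seq=5321 A_ack=2070 B_seq=2070 B_ack=5321
After event 5: A_seq=5409 A_ack=2070 B_seq=2070 B_ack=5409
After event 6: A_seq=5502 A_ack=2070 B_seq=2070 B_ack=5502
After event 7: A_seq=5502 A_ack=2229 B_seq=2229 B_ack=5502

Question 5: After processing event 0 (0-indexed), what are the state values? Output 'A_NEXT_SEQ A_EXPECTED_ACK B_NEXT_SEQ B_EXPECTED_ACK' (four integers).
After event 0: A_seq=5037 A_ack=2000 B_seq=2000 B_ack=5037

5037 2000 2000 5037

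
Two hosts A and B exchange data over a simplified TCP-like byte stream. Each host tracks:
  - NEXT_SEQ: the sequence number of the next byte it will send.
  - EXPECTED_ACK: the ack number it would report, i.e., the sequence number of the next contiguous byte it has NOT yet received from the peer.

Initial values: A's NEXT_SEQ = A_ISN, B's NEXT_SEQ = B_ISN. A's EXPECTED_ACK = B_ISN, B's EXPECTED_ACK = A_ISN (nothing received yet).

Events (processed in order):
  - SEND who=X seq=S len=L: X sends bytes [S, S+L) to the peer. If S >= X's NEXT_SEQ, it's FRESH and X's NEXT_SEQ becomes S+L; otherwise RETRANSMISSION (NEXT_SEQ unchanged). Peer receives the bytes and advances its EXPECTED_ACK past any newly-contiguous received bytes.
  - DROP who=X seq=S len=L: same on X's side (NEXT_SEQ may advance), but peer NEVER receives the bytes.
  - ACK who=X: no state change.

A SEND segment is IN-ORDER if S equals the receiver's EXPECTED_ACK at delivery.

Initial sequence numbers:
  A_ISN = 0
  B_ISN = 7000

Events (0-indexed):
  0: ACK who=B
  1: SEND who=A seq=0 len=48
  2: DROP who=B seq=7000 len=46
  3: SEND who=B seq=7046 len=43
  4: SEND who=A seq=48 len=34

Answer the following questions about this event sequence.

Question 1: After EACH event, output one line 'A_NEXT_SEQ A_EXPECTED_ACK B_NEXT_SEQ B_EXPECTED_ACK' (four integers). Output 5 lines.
0 7000 7000 0
48 7000 7000 48
48 7000 7046 48
48 7000 7089 48
82 7000 7089 82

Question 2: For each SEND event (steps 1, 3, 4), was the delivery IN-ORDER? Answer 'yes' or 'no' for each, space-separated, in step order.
Answer: yes no yes

Derivation:
Step 1: SEND seq=0 -> in-order
Step 3: SEND seq=7046 -> out-of-order
Step 4: SEND seq=48 -> in-order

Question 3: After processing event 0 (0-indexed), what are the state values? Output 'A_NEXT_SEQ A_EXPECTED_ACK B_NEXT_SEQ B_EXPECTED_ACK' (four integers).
After event 0: A_seq=0 A_ack=7000 B_seq=7000 B_ack=0

0 7000 7000 0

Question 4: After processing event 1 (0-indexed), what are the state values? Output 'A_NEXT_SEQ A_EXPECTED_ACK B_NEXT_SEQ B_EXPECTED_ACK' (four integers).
After event 0: A_seq=0 A_ack=7000 B_seq=7000 B_ack=0
After event 1: A_seq=48 A_ack=7000 B_seq=7000 B_ack=48

48 7000 7000 48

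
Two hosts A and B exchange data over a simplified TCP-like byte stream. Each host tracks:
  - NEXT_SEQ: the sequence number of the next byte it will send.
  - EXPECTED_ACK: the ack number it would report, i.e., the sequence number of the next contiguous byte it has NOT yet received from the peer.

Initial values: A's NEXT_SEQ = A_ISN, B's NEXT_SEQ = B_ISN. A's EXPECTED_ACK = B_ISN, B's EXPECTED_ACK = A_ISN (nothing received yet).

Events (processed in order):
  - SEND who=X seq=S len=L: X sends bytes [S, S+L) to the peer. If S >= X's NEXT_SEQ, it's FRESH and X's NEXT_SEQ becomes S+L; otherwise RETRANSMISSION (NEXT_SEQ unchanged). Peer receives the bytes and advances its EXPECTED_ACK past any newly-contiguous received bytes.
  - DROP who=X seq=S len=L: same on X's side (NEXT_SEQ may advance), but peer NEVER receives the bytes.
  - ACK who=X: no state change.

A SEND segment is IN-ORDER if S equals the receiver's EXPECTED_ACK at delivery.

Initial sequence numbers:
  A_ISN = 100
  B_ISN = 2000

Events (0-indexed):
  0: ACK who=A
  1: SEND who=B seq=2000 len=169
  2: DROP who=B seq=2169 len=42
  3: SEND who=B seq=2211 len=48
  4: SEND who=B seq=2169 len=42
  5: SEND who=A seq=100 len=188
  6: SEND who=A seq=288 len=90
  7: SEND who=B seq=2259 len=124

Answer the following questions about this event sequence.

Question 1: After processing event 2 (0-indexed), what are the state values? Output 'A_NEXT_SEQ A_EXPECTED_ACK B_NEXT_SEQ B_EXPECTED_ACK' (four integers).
After event 0: A_seq=100 A_ack=2000 B_seq=2000 B_ack=100
After event 1: A_seq=100 A_ack=2169 B_seq=2169 B_ack=100
After event 2: A_seq=100 A_ack=2169 B_seq=2211 B_ack=100

100 2169 2211 100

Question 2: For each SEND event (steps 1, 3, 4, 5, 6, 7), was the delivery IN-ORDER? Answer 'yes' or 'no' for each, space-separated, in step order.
Step 1: SEND seq=2000 -> in-order
Step 3: SEND seq=2211 -> out-of-order
Step 4: SEND seq=2169 -> in-order
Step 5: SEND seq=100 -> in-order
Step 6: SEND seq=288 -> in-order
Step 7: SEND seq=2259 -> in-order

Answer: yes no yes yes yes yes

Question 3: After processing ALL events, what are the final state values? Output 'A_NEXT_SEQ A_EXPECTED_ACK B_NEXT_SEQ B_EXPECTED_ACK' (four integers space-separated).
Answer: 378 2383 2383 378

Derivation:
After event 0: A_seq=100 A_ack=2000 B_seq=2000 B_ack=100
After event 1: A_seq=100 A_ack=2169 B_seq=2169 B_ack=100
After event 2: A_seq=100 A_ack=2169 B_seq=2211 B_ack=100
After event 3: A_seq=100 A_ack=2169 B_seq=2259 B_ack=100
After event 4: A_seq=100 A_ack=2259 B_seq=2259 B_ack=100
After event 5: A_seq=288 A_ack=2259 B_seq=2259 B_ack=288
After event 6: A_seq=378 A_ack=2259 B_seq=2259 B_ack=378
After event 7: A_seq=378 A_ack=2383 B_seq=2383 B_ack=378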